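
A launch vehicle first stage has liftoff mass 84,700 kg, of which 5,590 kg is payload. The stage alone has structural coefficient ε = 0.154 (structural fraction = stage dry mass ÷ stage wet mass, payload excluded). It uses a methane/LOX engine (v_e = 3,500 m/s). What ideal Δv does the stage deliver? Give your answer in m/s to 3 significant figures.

Δv ≈ 5470 m/s

Stage wet mass = m₀ − payload = 84,700 − 5,590 = 79,110 kg.
Stage dry mass = ε × stage wet mass = 0.154 × 79,110 = 12,182.9 kg.
Burnout mass m_f = stage dry + payload = 12,182.9 + 5,590 = 17,772.9 kg.
Using Δv = v_e ln(m₀/m_f): Δv = v_e · ln(84,700/17,772.9) = 3500.0 × ln(4.766) = 3500.0 × 1.5614 ≈ 5465 m/s.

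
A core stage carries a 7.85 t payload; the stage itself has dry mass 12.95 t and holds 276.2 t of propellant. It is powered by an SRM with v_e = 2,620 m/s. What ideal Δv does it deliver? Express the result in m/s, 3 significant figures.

m₀ = payload + dry + propellant = 7.85 + 12.95 + 276.2 = 297 t.
m_f = payload + dry = 7.85 + 12.95 = 20.8 t.
Using Δv = v_e ln(m₀/m_f): Δv = v_e · ln(m₀/m_f) = 2620.0 × ln(14.28) = 2620.0 × 2.6588 ≈ 6966.0 m/s.

Δv ≈ 6970 m/s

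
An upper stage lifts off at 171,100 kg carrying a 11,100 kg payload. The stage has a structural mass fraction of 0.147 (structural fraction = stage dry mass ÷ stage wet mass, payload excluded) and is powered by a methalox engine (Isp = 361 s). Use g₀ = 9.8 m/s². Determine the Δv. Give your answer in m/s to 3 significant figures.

Stage wet mass = m₀ − payload = 171,100 − 11,100 = 160,000 kg.
Stage dry mass = ε × stage wet mass = 0.147 × 160,000 = 23,520 kg.
Burnout mass m_f = stage dry + payload = 23,520 + 11,100 = 34,620 kg.
v_e = Isp · g₀ = 361 × 9.8 = 3537.8 m/s.
Rocket equation: Δv = v_e · ln(171,100/34,620) = 3537.8 × ln(4.942) = 3537.8 × 1.5978 ≈ 5653 m/s.

Δv ≈ 5650 m/s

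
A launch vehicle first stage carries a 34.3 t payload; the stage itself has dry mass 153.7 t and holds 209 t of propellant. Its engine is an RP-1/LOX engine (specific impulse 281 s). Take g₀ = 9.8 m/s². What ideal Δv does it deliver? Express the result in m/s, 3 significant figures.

v_e = Isp · g₀ = 281 × 9.8 = 2753.8 m/s.
m₀ = payload + dry + propellant = 34.3 + 153.7 + 209 = 397 t.
m_f = payload + dry = 34.3 + 153.7 = 188 t.
Using Δv = v_e ln(m₀/m_f): Δv = v_e · ln(m₀/m_f) = 2753.8 × ln(2.112) = 2753.8 × 0.7475 ≈ 2058.4 m/s.

Δv ≈ 2060 m/s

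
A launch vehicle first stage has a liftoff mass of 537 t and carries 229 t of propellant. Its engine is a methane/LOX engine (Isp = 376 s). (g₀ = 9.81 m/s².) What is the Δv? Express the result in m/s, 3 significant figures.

v_e = Isp · g₀ = 376 × 9.81 = 3688.6 m/s.
m_f = m₀ − m_prop = 537 − 229 = 308 t.
Δv = v_e · ln(m₀/m_f) = 3688.6 × ln(1.744) = 3688.6 × 0.5559 ≈ 2050.5 m/s.

Δv ≈ 2050 m/s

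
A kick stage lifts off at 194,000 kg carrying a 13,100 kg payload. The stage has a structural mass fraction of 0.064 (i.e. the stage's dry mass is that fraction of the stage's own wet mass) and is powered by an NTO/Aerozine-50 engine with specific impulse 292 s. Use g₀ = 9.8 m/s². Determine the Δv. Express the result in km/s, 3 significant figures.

Δv ≈ 5.90 km/s

Stage wet mass = m₀ − payload = 194,000 − 13,100 = 180,900 kg.
Stage dry mass = ε × stage wet mass = 0.064 × 180,900 = 11,577.6 kg.
Burnout mass m_f = stage dry + payload = 11,577.6 + 13,100 = 24,677.6 kg.
v_e = Isp · g₀ = 292 × 9.8 = 2861.6 m/s.
Δv = v_e · ln(194,000/24,677.6) = 2861.6 × ln(7.861) = 2861.6 × 2.0620 ≈ 5901 m/s.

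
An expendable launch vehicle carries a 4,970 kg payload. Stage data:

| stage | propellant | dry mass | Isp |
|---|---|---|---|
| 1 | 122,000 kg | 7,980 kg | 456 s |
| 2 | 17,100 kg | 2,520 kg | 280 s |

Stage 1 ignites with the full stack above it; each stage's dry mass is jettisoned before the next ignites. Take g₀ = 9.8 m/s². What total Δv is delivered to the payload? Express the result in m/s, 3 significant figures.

Δv ≈ 10200 m/s

Ignition mass of stage 1 = 122,000+7,980 + 17,100+2,520 + 4,970 = 154,570 kg.
Stage 1: m₀ = 154,570 kg, m_f = 154,570 − 122,000 = 32,570 kg; Δv = 456×9.8×ln(4.746) = 4468.8×1.5573 ≈ 6959 m/s.
Stage 2: m₀ = 24,590 kg, m_f = 24,590 − 17,100 = 7,490 kg; Δv = 280×9.8×ln(3.283) = 2744.0×1.1888 ≈ 3262 m/s.
Total Δv = 6959 + 3262 = 10221 m/s.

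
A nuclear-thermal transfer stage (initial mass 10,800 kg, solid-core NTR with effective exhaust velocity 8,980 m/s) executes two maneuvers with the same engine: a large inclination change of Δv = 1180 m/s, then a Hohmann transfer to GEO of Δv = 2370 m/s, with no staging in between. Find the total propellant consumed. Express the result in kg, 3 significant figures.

After the first burn: m = 10800 × exp(−1180/8980.0) = 10800 × 0.87686 = 9,470.09 kg.
After the second burn: m = 9,470.09 × exp(−2370/8980.0) = 9,470.09 × 0.76804 = 7,273.41 kg.
Total propellant = m₀ − m_final = 10800 − 7,273.41 = 3,526.59 kg.

total propellant consumed ≈ 3530 kg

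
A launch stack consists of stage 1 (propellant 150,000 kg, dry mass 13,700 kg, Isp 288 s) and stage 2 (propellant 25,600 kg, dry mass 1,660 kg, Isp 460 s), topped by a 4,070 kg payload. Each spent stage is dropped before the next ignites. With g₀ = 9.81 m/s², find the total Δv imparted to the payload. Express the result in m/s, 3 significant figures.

Ignition mass of stage 1 = 150,000+13,700 + 25,600+1,660 + 4,070 = 195,030 kg.
Stage 1: m₀ = 195,030 kg, m_f = 195,030 − 150,000 = 45,030 kg; Δv = 288×9.81×ln(4.331) = 2825.3×1.4658 ≈ 4141 m/s.
Stage 2: m₀ = 31,330 kg, m_f = 31,330 − 25,600 = 5,730 kg; Δv = 460×9.81×ln(5.468) = 4512.6×1.6989 ≈ 7666 m/s.
Total Δv = 4141 + 7666 = 11807 m/s.

Δv ≈ 11800 m/s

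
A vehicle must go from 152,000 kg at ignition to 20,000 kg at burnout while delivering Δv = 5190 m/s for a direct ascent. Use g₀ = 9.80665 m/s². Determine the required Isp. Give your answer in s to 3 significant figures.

ln(m₀/m_f) = ln(152000/20000) = ln(7.6) = 2.0281.
From the ideal rocket equation, v_e = Δv / ln(m₀/m_f) = 5190 / 2.0281 = 2559.0 m/s.
Isp = v_e / g₀ = 2559.0 / 9.80665 = 260.9 s.

Isp ≈ 261 s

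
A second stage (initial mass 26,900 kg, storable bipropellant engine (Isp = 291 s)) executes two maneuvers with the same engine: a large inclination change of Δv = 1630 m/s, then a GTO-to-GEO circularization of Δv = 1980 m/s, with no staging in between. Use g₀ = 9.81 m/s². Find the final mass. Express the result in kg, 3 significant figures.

final mass ≈ 7600 kg

v_e = Isp · g₀ = 291 × 9.81 = 2854.7 m/s.
After the first burn: m = 26900 × exp(−1630/2854.7) = 26900 × 0.56497 = 15,197.7 kg.
After the second burn: m = 15,197.7 × exp(−1980/2854.7) = 15,197.7 × 0.49978 = 7,595.51 kg.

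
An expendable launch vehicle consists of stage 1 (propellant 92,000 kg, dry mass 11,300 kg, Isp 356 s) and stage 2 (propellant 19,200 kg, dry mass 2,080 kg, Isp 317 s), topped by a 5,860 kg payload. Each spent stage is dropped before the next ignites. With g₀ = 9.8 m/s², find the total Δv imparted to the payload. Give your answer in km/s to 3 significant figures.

Ignition mass of stage 1 = 92,000+11,300 + 19,200+2,080 + 5,860 = 130,440 kg.
Stage 1: m₀ = 130,440 kg, m_f = 130,440 − 92,000 = 38,440 kg; Δv = 356×9.8×ln(3.393) = 3488.8×1.2218 ≈ 4263 m/s.
Stage 2: m₀ = 27,140 kg, m_f = 27,140 − 19,200 = 7,940 kg; Δv = 317×9.8×ln(3.418) = 3106.6×1.2291 ≈ 3818 m/s.
Total Δv = 4263 + 3818 = 8081 m/s.

Δv ≈ 8.08 km/s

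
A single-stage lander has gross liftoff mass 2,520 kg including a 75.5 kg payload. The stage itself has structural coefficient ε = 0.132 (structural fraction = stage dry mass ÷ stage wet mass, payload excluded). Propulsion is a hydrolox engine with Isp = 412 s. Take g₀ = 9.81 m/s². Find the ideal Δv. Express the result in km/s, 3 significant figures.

Δv ≈ 7.46 km/s

Stage wet mass = m₀ − payload = 2,520 − 75.5 = 2,444.5 kg.
Stage dry mass = ε × stage wet mass = 0.132 × 2,444.5 = 322.674 kg.
Burnout mass m_f = stage dry + payload = 322.674 + 75.5 = 398.174 kg.
v_e = Isp · g₀ = 412 × 9.81 = 4041.7 m/s.
Using Δv = v_e ln(m₀/m_f): Δv = v_e · ln(2,520/398.174) = 4041.7 × ln(6.329) = 4041.7 × 1.8451 ≈ 7457 m/s.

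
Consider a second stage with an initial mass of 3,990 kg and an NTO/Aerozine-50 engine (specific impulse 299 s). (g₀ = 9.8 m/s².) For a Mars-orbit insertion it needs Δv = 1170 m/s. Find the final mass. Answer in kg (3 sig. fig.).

final mass ≈ 2680 kg

v_e = Isp · g₀ = 299 × 9.8 = 2930.2 m/s.
m₀/m_f = exp(Δv / v_e) = exp(1170 / 2930.2) = exp(0.3993) = 1.4908.
m_f = m₀ / 1.4908 = 3,990 / 1.4908 = 2,676.42 kg.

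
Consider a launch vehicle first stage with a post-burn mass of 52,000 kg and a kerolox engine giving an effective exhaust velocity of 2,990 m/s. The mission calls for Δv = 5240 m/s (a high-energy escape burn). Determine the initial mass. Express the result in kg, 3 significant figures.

initial mass ≈ 300000 kg

m₀/m_f = exp(Δv / v_e) = exp(5240 / 2990.0) = exp(1.7525) = 5.7691.
m₀ = m_f × 5.7691 = 52,000 × 5.7691 = 299,993 kg.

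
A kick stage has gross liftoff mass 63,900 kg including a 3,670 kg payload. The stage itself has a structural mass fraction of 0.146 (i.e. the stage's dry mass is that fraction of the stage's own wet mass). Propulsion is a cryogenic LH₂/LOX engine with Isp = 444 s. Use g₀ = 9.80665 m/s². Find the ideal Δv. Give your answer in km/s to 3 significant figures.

Stage wet mass = m₀ − payload = 63,900 − 3,670 = 60,230 kg.
Stage dry mass = ε × stage wet mass = 0.146 × 60,230 = 8,793.58 kg.
Burnout mass m_f = stage dry + payload = 8,793.58 + 3,670 = 12,463.58 kg.
v_e = Isp · g₀ = 444 × 9.80665 = 4354.2 m/s.
From the ideal rocket equation, Δv = v_e · ln(63,900/12,463.58) = 4354.2 × ln(5.127) = 4354.2 × 1.6345 ≈ 7117 m/s.

Δv ≈ 7.12 km/s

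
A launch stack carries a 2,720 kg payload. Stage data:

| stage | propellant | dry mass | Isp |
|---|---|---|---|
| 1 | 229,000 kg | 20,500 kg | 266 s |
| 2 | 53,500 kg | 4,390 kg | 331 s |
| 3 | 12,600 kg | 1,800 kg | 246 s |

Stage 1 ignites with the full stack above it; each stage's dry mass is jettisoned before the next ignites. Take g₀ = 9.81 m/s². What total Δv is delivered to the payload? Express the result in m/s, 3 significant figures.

Ignition mass of stage 1 = 229,000+20,500 + 53,500+4,390 + 12,600+1,800 + 2,720 = 324,510 kg.
Stage 1: m₀ = 324,510 kg, m_f = 324,510 − 229,000 = 95,510 kg; Δv = 266×9.81×ln(3.398) = 2609.5×1.2231 ≈ 3192 m/s.
Stage 2: m₀ = 75,010 kg, m_f = 75,010 − 53,500 = 21,510 kg; Δv = 331×9.81×ln(3.487) = 3247.1×1.2491 ≈ 4056 m/s.
Stage 3: m₀ = 17,120 kg, m_f = 17,120 − 12,600 = 4,520 kg; Δv = 246×9.81×ln(3.788) = 2413.3×1.3317 ≈ 3214 m/s.
Total Δv = 3192 + 4056 + 3214 = 10462 m/s.

Δv ≈ 10500 m/s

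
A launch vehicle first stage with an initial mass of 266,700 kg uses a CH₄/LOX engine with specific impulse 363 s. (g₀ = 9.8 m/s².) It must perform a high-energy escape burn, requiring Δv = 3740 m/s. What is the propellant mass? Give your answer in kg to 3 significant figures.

propellant mass ≈ 173000 kg

v_e = Isp · g₀ = 363 × 9.8 = 3557.4 m/s.
m₀/m_f = exp(Δv / v_e) = exp(3740 / 3557.4) = exp(1.0513) = 2.8615.
m_f = 266,700 / 2.8615 = 93,202.9 kg, so propellant = m₀ − m_f = 266,700 − 93,202.9 = 173,497.1 kg.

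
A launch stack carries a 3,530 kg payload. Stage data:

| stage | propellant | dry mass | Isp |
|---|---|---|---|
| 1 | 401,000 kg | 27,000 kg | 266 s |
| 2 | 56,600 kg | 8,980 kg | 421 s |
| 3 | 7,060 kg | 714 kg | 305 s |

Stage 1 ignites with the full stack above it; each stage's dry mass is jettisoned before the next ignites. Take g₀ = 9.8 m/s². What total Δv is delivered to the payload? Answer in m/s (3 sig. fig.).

Ignition mass of stage 1 = 401,000+27,000 + 56,600+8,980 + 7,060+714 + 3,530 = 504,884 kg.
Stage 1: m₀ = 504,884 kg, m_f = 504,884 − 401,000 = 103,884 kg; Δv = 266×9.8×ln(4.86) = 2606.8×1.5811 ≈ 4121 m/s.
Stage 2: m₀ = 76,884 kg, m_f = 76,884 − 56,600 = 20,284 kg; Δv = 421×9.8×ln(3.79) = 4125.8×1.3325 ≈ 5497 m/s.
Stage 3: m₀ = 11,304 kg, m_f = 11,304 − 7,060 = 4,244 kg; Δv = 305×9.8×ln(2.664) = 2989.0×0.9797 ≈ 2928 m/s.
Total Δv = 4121 + 5497 + 2928 = 12546 m/s.

Δv ≈ 12500 m/s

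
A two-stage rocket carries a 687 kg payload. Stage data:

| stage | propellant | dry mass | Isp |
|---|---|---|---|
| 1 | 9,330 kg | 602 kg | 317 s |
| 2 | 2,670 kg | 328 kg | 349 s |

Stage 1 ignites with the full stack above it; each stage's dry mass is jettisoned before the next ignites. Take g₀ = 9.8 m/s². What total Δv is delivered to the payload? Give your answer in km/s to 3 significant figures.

Δv ≈ 8.00 km/s

Ignition mass of stage 1 = 9,330+602 + 2,670+328 + 687 = 13,617 kg.
Stage 1: m₀ = 13,617 kg, m_f = 13,617 − 9,330 = 4,287 kg; Δv = 317×9.8×ln(3.176) = 3106.6×1.1557 ≈ 3590 m/s.
Stage 2: m₀ = 3,685 kg, m_f = 3,685 − 2,670 = 1,015 kg; Δv = 349×9.8×ln(3.631) = 3420.2×1.2894 ≈ 4410 m/s.
Total Δv = 3590 + 4410 = 8000 m/s.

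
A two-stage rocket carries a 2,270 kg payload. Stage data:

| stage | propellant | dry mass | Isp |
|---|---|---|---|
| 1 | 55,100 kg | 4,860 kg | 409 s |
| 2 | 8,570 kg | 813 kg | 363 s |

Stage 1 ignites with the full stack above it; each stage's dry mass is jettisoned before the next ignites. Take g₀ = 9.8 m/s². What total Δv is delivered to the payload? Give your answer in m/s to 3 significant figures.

Δv ≈ 10600 m/s

Ignition mass of stage 1 = 55,100+4,860 + 8,570+813 + 2,270 = 71,613 kg.
Stage 1: m₀ = 71,613 kg, m_f = 71,613 − 55,100 = 16,513 kg; Δv = 409×9.8×ln(4.337) = 4008.2×1.4671 ≈ 5881 m/s.
Stage 2: m₀ = 11,653 kg, m_f = 11,653 − 8,570 = 3,083 kg; Δv = 363×9.8×ln(3.78) = 3557.4×1.3297 ≈ 4730 m/s.
Total Δv = 5881 + 4730 = 10611 m/s.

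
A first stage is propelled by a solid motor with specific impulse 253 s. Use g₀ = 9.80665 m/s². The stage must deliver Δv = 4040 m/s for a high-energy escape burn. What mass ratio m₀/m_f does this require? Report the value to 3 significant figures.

v_e = Isp · g₀ = 253 × 9.80665 = 2481.1 m/s.
By the Tsiolkovsky rocket equation, m₀/m_f = exp(Δv / v_e) = exp(4040 / 2481.1) = exp(1.6283) = 5.0953.

mass ratio ≈ 5.10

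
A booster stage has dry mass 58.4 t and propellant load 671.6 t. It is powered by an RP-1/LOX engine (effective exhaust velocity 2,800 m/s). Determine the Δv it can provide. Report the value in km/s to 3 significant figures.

m₀ = m_dry + m_prop = 58.4 + 671.6 = 730 t.
From the ideal rocket equation, Δv = v_e · ln(m₀/m_f) = 2800.0 × ln(12.5) = 2800.0 × 2.5257 ≈ 7072.0 m/s.

Δv ≈ 7.07 km/s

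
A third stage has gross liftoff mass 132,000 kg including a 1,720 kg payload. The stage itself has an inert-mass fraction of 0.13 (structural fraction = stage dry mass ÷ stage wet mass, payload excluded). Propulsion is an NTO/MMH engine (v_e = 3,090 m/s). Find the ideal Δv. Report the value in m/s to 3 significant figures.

Δv ≈ 6050 m/s

Stage wet mass = m₀ − payload = 132,000 − 1,720 = 130,280 kg.
Stage dry mass = ε × stage wet mass = 0.13 × 130,280 = 16,936.4 kg.
Burnout mass m_f = stage dry + payload = 16,936.4 + 1,720 = 18,656.4 kg.
Δv = v_e · ln(132,000/18,656.4) = 3090.0 × ln(7.075) = 3090.0 × 1.9566 ≈ 6046 m/s.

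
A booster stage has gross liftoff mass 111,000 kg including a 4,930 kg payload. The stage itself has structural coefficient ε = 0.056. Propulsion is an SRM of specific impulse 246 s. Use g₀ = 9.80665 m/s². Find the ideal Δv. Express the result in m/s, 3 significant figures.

Δv ≈ 5610 m/s

Stage wet mass = m₀ − payload = 111,000 − 4,930 = 106,070 kg.
Stage dry mass = ε × stage wet mass = 0.056 × 106,070 = 5,939.92 kg.
Burnout mass m_f = stage dry + payload = 5,939.92 + 4,930 = 10,869.92 kg.
v_e = Isp · g₀ = 246 × 9.80665 = 2412.4 m/s.
Δv = v_e · ln(111,000/10,869.92) = 2412.4 × ln(10.21) = 2412.4 × 2.3235 ≈ 5605 m/s.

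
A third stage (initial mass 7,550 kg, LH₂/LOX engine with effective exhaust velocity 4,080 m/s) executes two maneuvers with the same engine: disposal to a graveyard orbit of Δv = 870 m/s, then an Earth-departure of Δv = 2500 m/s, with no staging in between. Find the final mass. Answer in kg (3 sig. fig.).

After the first burn: m = 7550 × exp(−870/4080.0) = 7550 × 0.80797 = 6,100.17 kg.
After the second burn: m = 6,100.17 × exp(−2500/4080.0) = 6,100.17 × 0.54186 = 3,305.44 kg.

final mass ≈ 3310 kg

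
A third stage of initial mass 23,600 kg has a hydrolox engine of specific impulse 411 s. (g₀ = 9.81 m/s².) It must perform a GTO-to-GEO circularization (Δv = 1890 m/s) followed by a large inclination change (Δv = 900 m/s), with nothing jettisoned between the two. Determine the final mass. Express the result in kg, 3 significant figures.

final mass ≈ 11800 kg

v_e = Isp · g₀ = 411 × 9.81 = 4031.9 m/s.
After the first burn: m = 23600 × exp(−1890/4031.9) = 23600 × 0.62578 = 14,768.4 kg.
After the second burn: m = 14,768.4 × exp(−900/4031.9) = 14,768.4 × 0.79994 = 11,813.8 kg.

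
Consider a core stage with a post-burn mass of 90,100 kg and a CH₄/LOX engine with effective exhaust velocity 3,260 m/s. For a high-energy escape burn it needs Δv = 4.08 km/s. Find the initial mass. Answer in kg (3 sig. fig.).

initial mass ≈ 315000 kg

m₀/m_f = exp(Δv / v_e) = exp(4080 / 3260.0) = exp(1.2515) = 3.4957.
m₀ = m_f × 3.4957 = 90,100 × 3.4957 = 314,963 kg.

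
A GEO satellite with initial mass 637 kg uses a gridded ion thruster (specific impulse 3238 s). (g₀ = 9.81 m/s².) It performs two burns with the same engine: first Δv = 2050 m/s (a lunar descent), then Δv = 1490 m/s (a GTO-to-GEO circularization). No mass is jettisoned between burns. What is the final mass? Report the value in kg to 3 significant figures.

final mass ≈ 570 kg

v_e = Isp · g₀ = 3238 × 9.81 = 31764.8 m/s.
After the first burn: m = 637 × exp(−2050/31764.8) = 637 × 0.93750 = 597.188 kg.
After the second burn: m = 597.188 × exp(−1490/31764.8) = 597.188 × 0.95418 = 569.825 kg.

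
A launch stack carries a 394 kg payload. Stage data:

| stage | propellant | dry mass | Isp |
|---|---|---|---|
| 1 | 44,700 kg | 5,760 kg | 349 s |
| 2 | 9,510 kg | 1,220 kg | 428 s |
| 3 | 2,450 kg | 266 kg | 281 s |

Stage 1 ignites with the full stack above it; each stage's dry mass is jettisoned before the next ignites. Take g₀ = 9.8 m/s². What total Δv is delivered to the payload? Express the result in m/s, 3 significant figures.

Ignition mass of stage 1 = 44,700+5,760 + 9,510+1,220 + 2,450+266 + 394 = 64,300 kg.
Stage 1: m₀ = 64,300 kg, m_f = 64,300 − 44,700 = 19,600 kg; Δv = 349×9.8×ln(3.281) = 3420.2×1.1880 ≈ 4063 m/s.
Stage 2: m₀ = 13,840 kg, m_f = 13,840 − 9,510 = 4,330 kg; Δv = 428×9.8×ln(3.196) = 4194.4×1.1620 ≈ 4874 m/s.
Stage 3: m₀ = 3,110 kg, m_f = 3,110 − 2,450 = 660 kg; Δv = 281×9.8×ln(4.712) = 2753.8×1.5501 ≈ 4269 m/s.
Total Δv = 4063 + 4874 + 4269 = 13206 m/s.

Δv ≈ 13200 m/s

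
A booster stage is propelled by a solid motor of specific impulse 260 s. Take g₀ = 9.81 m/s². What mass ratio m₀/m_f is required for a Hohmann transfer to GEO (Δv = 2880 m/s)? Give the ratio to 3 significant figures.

v_e = Isp · g₀ = 260 × 9.81 = 2550.6 m/s.
m₀/m_f = exp(Δv / v_e) = exp(2880 / 2550.6) = exp(1.1291) = 3.0930.

mass ratio ≈ 3.09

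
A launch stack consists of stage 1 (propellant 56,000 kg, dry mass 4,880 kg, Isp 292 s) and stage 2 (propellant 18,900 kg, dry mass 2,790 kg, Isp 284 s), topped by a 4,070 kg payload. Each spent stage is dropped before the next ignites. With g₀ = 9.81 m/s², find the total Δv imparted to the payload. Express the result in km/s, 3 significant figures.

Δv ≈ 6.66 km/s

Ignition mass of stage 1 = 56,000+4,880 + 18,900+2,790 + 4,070 = 86,640 kg.
Stage 1: m₀ = 86,640 kg, m_f = 86,640 − 56,000 = 30,640 kg; Δv = 292×9.81×ln(2.828) = 2864.5×1.0395 ≈ 2978 m/s.
Stage 2: m₀ = 25,760 kg, m_f = 25,760 − 18,900 = 6,860 kg; Δv = 284×9.81×ln(3.755) = 2786.0×1.3231 ≈ 3686 m/s.
Total Δv = 2978 + 3686 = 6664 m/s.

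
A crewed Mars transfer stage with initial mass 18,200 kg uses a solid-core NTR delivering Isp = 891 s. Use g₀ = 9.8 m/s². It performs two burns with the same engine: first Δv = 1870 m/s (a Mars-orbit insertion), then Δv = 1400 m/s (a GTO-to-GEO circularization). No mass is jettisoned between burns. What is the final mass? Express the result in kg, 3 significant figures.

v_e = Isp · g₀ = 891 × 9.8 = 8731.8 m/s.
After the first burn: m = 18200 × exp(−1870/8731.8) = 18200 × 0.80722 = 14,691.4 kg.
After the second burn: m = 14,691.4 × exp(−1400/8731.8) = 14,691.4 × 0.85186 = 12,515 kg.

final mass ≈ 12500 kg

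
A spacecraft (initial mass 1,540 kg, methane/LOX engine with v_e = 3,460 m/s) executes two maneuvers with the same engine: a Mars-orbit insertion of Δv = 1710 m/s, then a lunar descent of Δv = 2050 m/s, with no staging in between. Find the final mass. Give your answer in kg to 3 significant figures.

After the first burn: m = 1540 × exp(−1710/3460.0) = 1540 × 0.61005 = 939.477 kg.
After the second burn: m = 939.477 × exp(−2050/3460.0) = 939.477 × 0.55295 = 519.484 kg.

final mass ≈ 519 kg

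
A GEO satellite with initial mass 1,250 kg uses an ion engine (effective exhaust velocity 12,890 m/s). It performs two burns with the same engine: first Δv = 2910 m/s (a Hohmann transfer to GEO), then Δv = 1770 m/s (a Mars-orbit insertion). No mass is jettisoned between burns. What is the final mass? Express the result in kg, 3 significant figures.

final mass ≈ 869 kg

After the first burn: m = 1250 × exp(−2910/12890.0) = 1250 × 0.79791 = 997.388 kg.
After the second burn: m = 997.388 × exp(−1770/12890.0) = 997.388 × 0.87169 = 869.413 kg.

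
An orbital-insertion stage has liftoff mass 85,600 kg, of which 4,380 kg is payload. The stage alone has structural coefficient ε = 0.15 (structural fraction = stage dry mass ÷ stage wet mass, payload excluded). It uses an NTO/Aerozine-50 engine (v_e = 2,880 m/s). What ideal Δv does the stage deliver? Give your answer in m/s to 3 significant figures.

Δv ≈ 4730 m/s

Stage wet mass = m₀ − payload = 85,600 − 4,380 = 81,220 kg.
Stage dry mass = ε × stage wet mass = 0.15 × 81,220 = 12,183 kg.
Burnout mass m_f = stage dry + payload = 12,183 + 4,380 = 16,563 kg.
Using Δv = v_e ln(m₀/m_f): Δv = v_e · ln(85,600/16,563) = 2880.0 × ln(5.168) = 2880.0 × 1.6425 ≈ 4730 m/s.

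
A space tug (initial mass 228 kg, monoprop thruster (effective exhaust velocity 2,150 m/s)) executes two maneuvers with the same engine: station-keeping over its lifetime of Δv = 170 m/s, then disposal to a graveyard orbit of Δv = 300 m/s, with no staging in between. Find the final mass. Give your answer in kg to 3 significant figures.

After the first burn: m = 228 × exp(−170/2150.0) = 228 × 0.92398 = 210.667 kg.
After the second burn: m = 210.667 × exp(−300/2150.0) = 210.667 × 0.86976 = 183.23 kg.

final mass ≈ 183 kg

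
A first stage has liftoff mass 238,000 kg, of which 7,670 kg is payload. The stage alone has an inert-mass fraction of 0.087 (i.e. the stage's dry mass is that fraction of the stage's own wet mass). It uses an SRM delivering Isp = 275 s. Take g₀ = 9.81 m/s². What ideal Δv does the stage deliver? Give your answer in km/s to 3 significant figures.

Stage wet mass = m₀ − payload = 238,000 − 7,670 = 230,330 kg.
Stage dry mass = ε × stage wet mass = 0.087 × 230,330 = 20,038.7 kg.
Burnout mass m_f = stage dry + payload = 20,038.7 + 7,670 = 27,708.7 kg.
v_e = Isp · g₀ = 275 × 9.81 = 2697.8 m/s.
By the Tsiolkovsky rocket equation, Δv = v_e · ln(238,000/27,708.7) = 2697.8 × ln(8.589) = 2697.8 × 2.1505 ≈ 5802 m/s.

Δv ≈ 5.80 km/s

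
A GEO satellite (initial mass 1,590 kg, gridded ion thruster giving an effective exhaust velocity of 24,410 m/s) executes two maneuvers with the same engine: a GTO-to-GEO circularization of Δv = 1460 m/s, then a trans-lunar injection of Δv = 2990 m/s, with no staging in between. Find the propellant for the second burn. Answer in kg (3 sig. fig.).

After the first burn: m = 1590 × exp(−1460/24410.0) = 1590 × 0.94194 = 1,497.68 kg.
After the second burn: m = 1,497.68 × exp(−2990/24410.0) = 1,497.68 × 0.88471 = 1,325.01 kg.
Second-burn propellant = 1,497.68 − 1,325.01 = 172.67 kg.

propellant for the second burn ≈ 173 kg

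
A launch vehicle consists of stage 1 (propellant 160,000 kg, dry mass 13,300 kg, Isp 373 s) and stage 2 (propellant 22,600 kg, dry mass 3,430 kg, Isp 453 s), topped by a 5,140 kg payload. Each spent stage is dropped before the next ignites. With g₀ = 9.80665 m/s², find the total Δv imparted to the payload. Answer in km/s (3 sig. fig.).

Δv ≈ 11.3 km/s

Ignition mass of stage 1 = 160,000+13,300 + 22,600+3,430 + 5,140 = 204,470 kg.
Stage 1: m₀ = 204,470 kg, m_f = 204,470 − 160,000 = 44,470 kg; Δv = 373×9.80665×ln(4.598) = 3657.9×1.5256 ≈ 5580 m/s.
Stage 2: m₀ = 31,170 kg, m_f = 31,170 − 22,600 = 8,570 kg; Δv = 453×9.80665×ln(3.637) = 4442.4×1.2912 ≈ 5736 m/s.
Total Δv = 5580 + 5736 = 11316 m/s.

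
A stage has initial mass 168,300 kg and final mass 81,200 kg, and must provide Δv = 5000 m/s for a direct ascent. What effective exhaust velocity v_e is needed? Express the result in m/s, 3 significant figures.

ln(m₀/m_f) = ln(168300/81200) = ln(2.073) = 0.7288.
v_e = Δv / ln(m₀/m_f) = 5000 / 0.7288 = 6860.3 m/s.

v_e ≈ 6860 m/s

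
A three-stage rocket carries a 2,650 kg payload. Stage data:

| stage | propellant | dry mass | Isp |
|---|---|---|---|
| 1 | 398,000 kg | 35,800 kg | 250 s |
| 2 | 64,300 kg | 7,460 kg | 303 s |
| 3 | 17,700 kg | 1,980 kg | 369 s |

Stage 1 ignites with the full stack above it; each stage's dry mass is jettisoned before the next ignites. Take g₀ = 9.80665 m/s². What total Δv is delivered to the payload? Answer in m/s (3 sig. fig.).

Δv ≈ 12500 m/s

Ignition mass of stage 1 = 398,000+35,800 + 64,300+7,460 + 17,700+1,980 + 2,650 = 527,890 kg.
Stage 1: m₀ = 527,890 kg, m_f = 527,890 − 398,000 = 129,890 kg; Δv = 250×9.80665×ln(4.064) = 2451.7×1.4022 ≈ 3438 m/s.
Stage 2: m₀ = 94,090 kg, m_f = 94,090 − 64,300 = 29,790 kg; Δv = 303×9.80665×ln(3.158) = 2971.4×1.1501 ≈ 3417 m/s.
Stage 3: m₀ = 22,330 kg, m_f = 22,330 − 17,700 = 4,630 kg; Δv = 369×9.80665×ln(4.823) = 3618.7×1.5734 ≈ 5693 m/s.
Total Δv = 3438 + 3417 + 5693 = 12548 m/s.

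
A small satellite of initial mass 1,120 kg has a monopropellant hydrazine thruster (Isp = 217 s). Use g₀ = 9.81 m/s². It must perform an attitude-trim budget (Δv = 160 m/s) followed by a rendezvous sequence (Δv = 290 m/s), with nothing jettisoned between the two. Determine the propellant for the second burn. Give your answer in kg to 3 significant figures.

v_e = Isp · g₀ = 217 × 9.81 = 2128.8 m/s.
After the first burn: m = 1120 × exp(−160/2128.8) = 1120 × 0.92759 = 1,038.9 kg.
After the second burn: m = 1,038.9 × exp(−290/2128.8) = 1,038.9 × 0.87264 = 906.586 kg.
Second-burn propellant = 1,038.9 − 906.586 = 132.314 kg.

propellant for the second burn ≈ 132 kg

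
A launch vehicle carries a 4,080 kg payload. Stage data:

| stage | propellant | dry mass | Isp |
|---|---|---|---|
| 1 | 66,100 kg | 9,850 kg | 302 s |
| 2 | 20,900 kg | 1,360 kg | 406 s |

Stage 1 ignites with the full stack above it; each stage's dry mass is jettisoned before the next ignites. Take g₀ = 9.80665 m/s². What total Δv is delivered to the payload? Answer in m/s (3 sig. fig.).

Δv ≈ 9360 m/s

Ignition mass of stage 1 = 66,100+9,850 + 20,900+1,360 + 4,080 = 102,290 kg.
Stage 1: m₀ = 102,290 kg, m_f = 102,290 − 66,100 = 36,190 kg; Δv = 302×9.80665×ln(2.826) = 2961.6×1.0390 ≈ 3077 m/s.
Stage 2: m₀ = 26,340 kg, m_f = 26,340 − 20,900 = 5,440 kg; Δv = 406×9.80665×ln(4.842) = 3981.5×1.5773 ≈ 6280 m/s.
Total Δv = 3077 + 6280 = 9357 m/s.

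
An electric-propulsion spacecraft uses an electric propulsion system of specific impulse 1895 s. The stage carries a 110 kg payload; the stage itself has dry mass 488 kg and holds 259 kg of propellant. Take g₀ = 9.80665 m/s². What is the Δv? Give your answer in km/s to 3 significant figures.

v_e = Isp · g₀ = 1895 × 9.80665 = 18583.6 m/s.
m₀ = payload + dry + propellant = 110 + 488 + 259 = 857 kg.
m_f = payload + dry = 110 + 488 = 598 kg.
Rocket equation: Δv = v_e · ln(m₀/m_f) = 18583.6 × ln(1.433) = 18583.6 × 0.3598 ≈ 6687.3 m/s.

Δv ≈ 6.69 km/s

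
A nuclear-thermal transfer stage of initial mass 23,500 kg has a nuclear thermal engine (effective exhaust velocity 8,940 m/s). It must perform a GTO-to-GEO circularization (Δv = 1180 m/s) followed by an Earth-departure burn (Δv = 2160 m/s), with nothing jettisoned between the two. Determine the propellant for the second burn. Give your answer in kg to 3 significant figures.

After the first burn: m = 23500 × exp(−1180/8940.0) = 23500 × 0.87635 = 20,594.2 kg.
After the second burn: m = 20,594.2 × exp(−2160/8940.0) = 20,594.2 × 0.78536 = 16,173.9 kg.
Second-burn propellant = 20,594.2 − 16,173.9 = 4,420.3 kg.

propellant for the second burn ≈ 4420 kg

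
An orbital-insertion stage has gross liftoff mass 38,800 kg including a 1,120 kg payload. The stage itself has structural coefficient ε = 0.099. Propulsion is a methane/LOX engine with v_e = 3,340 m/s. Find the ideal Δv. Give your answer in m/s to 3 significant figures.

Δv ≈ 6950 m/s

Stage wet mass = m₀ − payload = 38,800 − 1,120 = 37,680 kg.
Stage dry mass = ε × stage wet mass = 0.099 × 37,680 = 3,730.32 kg.
Burnout mass m_f = stage dry + payload = 3,730.32 + 1,120 = 4,850.32 kg.
Using Δv = v_e ln(m₀/m_f): Δv = v_e · ln(38,800/4,850.32) = 3340.0 × ln(7.999) = 3340.0 × 2.0794 ≈ 6945 m/s.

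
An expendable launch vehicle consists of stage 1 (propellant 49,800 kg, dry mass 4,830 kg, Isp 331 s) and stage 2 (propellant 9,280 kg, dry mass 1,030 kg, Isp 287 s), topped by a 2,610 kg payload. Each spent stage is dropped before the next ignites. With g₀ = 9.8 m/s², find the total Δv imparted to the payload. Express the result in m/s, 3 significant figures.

Δv ≈ 7900 m/s

Ignition mass of stage 1 = 49,800+4,830 + 9,280+1,030 + 2,610 = 67,550 kg.
Stage 1: m₀ = 67,550 kg, m_f = 67,550 − 49,800 = 17,750 kg; Δv = 331×9.8×ln(3.806) = 3243.8×1.3365 ≈ 4335 m/s.
Stage 2: m₀ = 12,920 kg, m_f = 12,920 − 9,280 = 3,640 kg; Δv = 287×9.8×ln(3.549) = 2812.6×1.2668 ≈ 3563 m/s.
Total Δv = 4335 + 3563 = 7898 m/s.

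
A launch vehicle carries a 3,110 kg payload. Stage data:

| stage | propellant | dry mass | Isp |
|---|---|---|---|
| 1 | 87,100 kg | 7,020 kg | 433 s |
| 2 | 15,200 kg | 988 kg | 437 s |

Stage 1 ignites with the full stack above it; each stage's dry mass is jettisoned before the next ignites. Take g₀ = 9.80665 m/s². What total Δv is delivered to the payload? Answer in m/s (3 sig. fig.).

Ignition mass of stage 1 = 87,100+7,020 + 15,200+988 + 3,110 = 113,418 kg.
Stage 1: m₀ = 113,418 kg, m_f = 113,418 − 87,100 = 26,318 kg; Δv = 433×9.80665×ln(4.31) = 4246.3×1.4608 ≈ 6203 m/s.
Stage 2: m₀ = 19,298 kg, m_f = 19,298 − 15,200 = 4,098 kg; Δv = 437×9.80665×ln(4.709) = 4285.5×1.5495 ≈ 6640 m/s.
Total Δv = 6203 + 6640 = 12843 m/s.

Δv ≈ 12800 m/s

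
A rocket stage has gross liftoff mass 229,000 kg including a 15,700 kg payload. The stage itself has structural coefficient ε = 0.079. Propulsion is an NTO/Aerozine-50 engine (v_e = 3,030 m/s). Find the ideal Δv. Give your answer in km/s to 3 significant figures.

Δv ≈ 5.91 km/s

Stage wet mass = m₀ − payload = 229,000 − 15,700 = 213,300 kg.
Stage dry mass = ε × stage wet mass = 0.079 × 213,300 = 16,850.7 kg.
Burnout mass m_f = stage dry + payload = 16,850.7 + 15,700 = 32,550.7 kg.
Δv = v_e · ln(229,000/32,550.7) = 3030.0 × ln(7.035) = 3030.0 × 1.9509 ≈ 5911 m/s.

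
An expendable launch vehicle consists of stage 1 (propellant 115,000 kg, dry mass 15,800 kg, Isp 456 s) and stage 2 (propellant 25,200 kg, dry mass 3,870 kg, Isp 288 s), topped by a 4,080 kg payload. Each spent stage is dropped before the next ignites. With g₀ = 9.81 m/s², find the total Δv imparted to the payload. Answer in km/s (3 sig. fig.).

Δv ≈ 9.44 km/s

Ignition mass of stage 1 = 115,000+15,800 + 25,200+3,870 + 4,080 = 163,950 kg.
Stage 1: m₀ = 163,950 kg, m_f = 163,950 − 115,000 = 48,950 kg; Δv = 456×9.81×ln(3.349) = 4473.4×1.2088 ≈ 5407 m/s.
Stage 2: m₀ = 33,150 kg, m_f = 33,150 − 25,200 = 7,950 kg; Δv = 288×9.81×ln(4.17) = 2825.3×1.4279 ≈ 4034 m/s.
Total Δv = 5407 + 4034 = 9441 m/s.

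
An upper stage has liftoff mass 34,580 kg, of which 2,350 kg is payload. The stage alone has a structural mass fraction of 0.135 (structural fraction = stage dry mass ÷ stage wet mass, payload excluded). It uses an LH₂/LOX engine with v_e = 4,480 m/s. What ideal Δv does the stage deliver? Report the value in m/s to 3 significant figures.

Δv ≈ 7350 m/s

Stage wet mass = m₀ − payload = 34,580 − 2,350 = 32,230 kg.
Stage dry mass = ε × stage wet mass = 0.135 × 32,230 = 4,351.05 kg.
Burnout mass m_f = stage dry + payload = 4,351.05 + 2,350 = 6,701.05 kg.
By the Tsiolkovsky rocket equation, Δv = v_e · ln(34,580/6,701.05) = 4480.0 × ln(5.16) = 4480.0 × 1.6410 ≈ 7352 m/s.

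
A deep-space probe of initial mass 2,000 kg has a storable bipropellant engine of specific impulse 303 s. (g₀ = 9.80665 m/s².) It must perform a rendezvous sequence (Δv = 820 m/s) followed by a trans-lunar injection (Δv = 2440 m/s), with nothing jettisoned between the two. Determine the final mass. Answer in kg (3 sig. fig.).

final mass ≈ 668 kg

v_e = Isp · g₀ = 303 × 9.80665 = 2971.4 m/s.
After the first burn: m = 2000 × exp(−820/2971.4) = 2000 × 0.75884 = 1,517.68 kg.
After the second burn: m = 1,517.68 × exp(−2440/2971.4) = 1,517.68 × 0.43992 = 667.658 kg.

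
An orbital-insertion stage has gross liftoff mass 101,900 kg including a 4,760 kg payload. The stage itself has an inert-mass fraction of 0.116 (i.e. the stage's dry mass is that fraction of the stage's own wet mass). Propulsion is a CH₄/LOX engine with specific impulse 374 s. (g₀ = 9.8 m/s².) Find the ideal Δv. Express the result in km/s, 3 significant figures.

Stage wet mass = m₀ − payload = 101,900 − 4,760 = 97,140 kg.
Stage dry mass = ε × stage wet mass = 0.116 × 97,140 = 11,268.2 kg.
Burnout mass m_f = stage dry + payload = 11,268.2 + 4,760 = 16,028.2 kg.
v_e = Isp · g₀ = 374 × 9.8 = 3665.2 m/s.
Δv = v_e · ln(101,900/16,028.2) = 3665.2 × ln(6.358) = 3665.2 × 1.8496 ≈ 6779 m/s.

Δv ≈ 6.78 km/s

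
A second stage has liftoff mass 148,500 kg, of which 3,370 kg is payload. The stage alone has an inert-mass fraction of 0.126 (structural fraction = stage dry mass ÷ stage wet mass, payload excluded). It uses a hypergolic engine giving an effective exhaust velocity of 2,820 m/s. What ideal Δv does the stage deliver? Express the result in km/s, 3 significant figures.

Δv ≈ 5.43 km/s

Stage wet mass = m₀ − payload = 148,500 − 3,370 = 145,130 kg.
Stage dry mass = ε × stage wet mass = 0.126 × 145,130 = 18,286.4 kg.
Burnout mass m_f = stage dry + payload = 18,286.4 + 3,370 = 21,656.4 kg.
Rocket equation: Δv = v_e · ln(148,500/21,656.4) = 2820.0 × ln(6.857) = 2820.0 × 1.9253 ≈ 5429 m/s.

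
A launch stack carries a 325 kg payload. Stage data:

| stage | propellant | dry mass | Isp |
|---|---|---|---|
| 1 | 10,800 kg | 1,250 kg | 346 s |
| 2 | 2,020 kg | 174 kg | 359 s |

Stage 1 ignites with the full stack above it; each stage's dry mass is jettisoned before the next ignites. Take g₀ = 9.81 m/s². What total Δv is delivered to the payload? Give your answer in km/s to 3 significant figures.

Ignition mass of stage 1 = 10,800+1,250 + 2,020+174 + 325 = 14,569 kg.
Stage 1: m₀ = 14,569 kg, m_f = 14,569 − 10,800 = 3,769 kg; Δv = 346×9.81×ln(3.865) = 3394.3×1.3521 ≈ 4589 m/s.
Stage 2: m₀ = 2,519 kg, m_f = 2,519 − 2,020 = 499 kg; Δv = 359×9.81×ln(5.048) = 3521.8×1.6190 ≈ 5702 m/s.
Total Δv = 4589 + 5702 = 10291 m/s.

Δv ≈ 10.3 km/s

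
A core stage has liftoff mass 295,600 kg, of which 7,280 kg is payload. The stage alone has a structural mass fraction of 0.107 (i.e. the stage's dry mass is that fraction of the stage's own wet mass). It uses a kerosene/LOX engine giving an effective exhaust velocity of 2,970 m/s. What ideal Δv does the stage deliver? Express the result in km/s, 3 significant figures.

Δv ≈ 6.08 km/s

Stage wet mass = m₀ − payload = 295,600 − 7,280 = 288,320 kg.
Stage dry mass = ε × stage wet mass = 0.107 × 288,320 = 30,850.2 kg.
Burnout mass m_f = stage dry + payload = 30,850.2 + 7,280 = 38,130.2 kg.
Δv = v_e · ln(295,600/38,130.2) = 2970.0 × ln(7.752) = 2970.0 × 2.0480 ≈ 6083 m/s.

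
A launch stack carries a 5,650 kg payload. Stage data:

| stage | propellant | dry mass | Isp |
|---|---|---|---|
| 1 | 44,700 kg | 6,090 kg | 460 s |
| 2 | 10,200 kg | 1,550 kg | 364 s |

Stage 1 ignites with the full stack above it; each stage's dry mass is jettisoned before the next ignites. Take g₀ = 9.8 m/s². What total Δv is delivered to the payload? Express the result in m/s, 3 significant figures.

Δv ≈ 7950 m/s

Ignition mass of stage 1 = 44,700+6,090 + 10,200+1,550 + 5,650 = 68,190 kg.
Stage 1: m₀ = 68,190 kg, m_f = 68,190 − 44,700 = 23,490 kg; Δv = 460×9.8×ln(2.903) = 4508.0×1.0657 ≈ 4804 m/s.
Stage 2: m₀ = 17,400 kg, m_f = 17,400 − 10,200 = 7,200 kg; Δv = 364×9.8×ln(2.417) = 3567.2×0.8824 ≈ 3148 m/s.
Total Δv = 4804 + 3148 = 7952 m/s.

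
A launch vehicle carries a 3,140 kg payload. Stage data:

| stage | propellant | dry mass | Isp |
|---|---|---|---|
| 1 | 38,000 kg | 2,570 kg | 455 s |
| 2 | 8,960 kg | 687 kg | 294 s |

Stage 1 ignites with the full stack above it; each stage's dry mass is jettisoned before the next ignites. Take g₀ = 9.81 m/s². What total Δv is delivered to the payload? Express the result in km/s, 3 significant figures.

Ignition mass of stage 1 = 38,000+2,570 + 8,960+687 + 3,140 = 53,357 kg.
Stage 1: m₀ = 53,357 kg, m_f = 53,357 − 38,000 = 15,357 kg; Δv = 455×9.81×ln(3.474) = 4463.6×1.2454 ≈ 5559 m/s.
Stage 2: m₀ = 12,787 kg, m_f = 12,787 − 8,960 = 3,827 kg; Δv = 294×9.81×ln(3.341) = 2884.1×1.2063 ≈ 3479 m/s.
Total Δv = 5559 + 3479 = 9038 m/s.

Δv ≈ 9.04 km/s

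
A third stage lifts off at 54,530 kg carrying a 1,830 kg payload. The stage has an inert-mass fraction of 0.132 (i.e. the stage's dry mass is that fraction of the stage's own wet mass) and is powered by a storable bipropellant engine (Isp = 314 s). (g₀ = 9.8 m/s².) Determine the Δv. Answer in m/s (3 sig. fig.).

Stage wet mass = m₀ − payload = 54,530 − 1,830 = 52,700 kg.
Stage dry mass = ε × stage wet mass = 0.132 × 52,700 = 6,956.4 kg.
Burnout mass m_f = stage dry + payload = 6,956.4 + 1,830 = 8,786.4 kg.
v_e = Isp · g₀ = 314 × 9.8 = 3077.2 m/s.
Rocket equation: Δv = v_e · ln(54,530/8,786.4) = 3077.2 × ln(6.206) = 3077.2 × 1.8255 ≈ 5618 m/s.

Δv ≈ 5620 m/s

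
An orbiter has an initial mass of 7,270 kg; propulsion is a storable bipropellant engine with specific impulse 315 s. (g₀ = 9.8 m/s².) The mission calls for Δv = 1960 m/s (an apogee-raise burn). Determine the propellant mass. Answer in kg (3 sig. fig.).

propellant mass ≈ 3420 kg

v_e = Isp · g₀ = 315 × 9.8 = 3087.0 m/s.
m₀/m_f = exp(Δv / v_e) = exp(1960 / 3087.0) = exp(0.6349) = 1.8869.
m_f = 7,270 / 1.8869 = 3,852.88 kg, so propellant = m₀ − m_f = 7,270 − 3,852.88 = 3,417.12 kg.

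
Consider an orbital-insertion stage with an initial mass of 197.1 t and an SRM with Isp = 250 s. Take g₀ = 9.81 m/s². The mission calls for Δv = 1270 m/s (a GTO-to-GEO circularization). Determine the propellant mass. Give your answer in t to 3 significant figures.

propellant mass ≈ 79.7 t

v_e = Isp · g₀ = 250 × 9.81 = 2452.5 m/s.
m₀/m_f = exp(Δv / v_e) = exp(1270 / 2452.5) = exp(0.5178) = 1.6784.
m_f = 197.1 / 1.6784 = 117.433 t, so propellant = m₀ − m_f = 197.1 − 117.433 = 79.667 t.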